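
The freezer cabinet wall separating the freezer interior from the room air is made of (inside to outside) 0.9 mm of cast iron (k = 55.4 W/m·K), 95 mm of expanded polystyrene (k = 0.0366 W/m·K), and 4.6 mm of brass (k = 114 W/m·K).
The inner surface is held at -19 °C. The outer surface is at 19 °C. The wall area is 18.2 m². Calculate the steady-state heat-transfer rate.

Thermal resistances in series:
R_cast iron = L/(kA) = 0.0009/(55.4×18.2) = 8.926×10^-7 K/W
R_expanded polystyrene = L/(kA) = 0.095/(0.0366×18.2) = 0.1426 K/W
R_brass = L/(kA) = 0.0046/(114×18.2) = 2.217×10^-6 K/W
R_total = 0.1426 K/W
Q = ΔT / R_total = 38 / 0.1426

Q ≈ 266 W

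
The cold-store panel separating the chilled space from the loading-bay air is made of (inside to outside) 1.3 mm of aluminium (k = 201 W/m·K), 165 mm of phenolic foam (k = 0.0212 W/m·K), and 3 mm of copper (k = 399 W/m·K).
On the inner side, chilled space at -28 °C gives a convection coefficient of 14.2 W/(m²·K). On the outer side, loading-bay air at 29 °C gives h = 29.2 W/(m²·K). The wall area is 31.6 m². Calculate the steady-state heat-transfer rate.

Q ≈ 228 W

Thermal resistances in series:
R_inner film = 1/(h_i·A) = 1/(14.2×31.6) = 0.002229 K/W
R_aluminium = L/(kA) = 0.0013/(201×31.6) = 2.047×10^-7 K/W
R_phenolic foam = L/(kA) = 0.165/(0.0212×31.6) = 0.2463 K/W
R_copper = L/(kA) = 0.003/(399×31.6) = 2.379×10^-7 K/W
R_outer film = 1/(h_o·A) = 1/(29.2×31.6) = 0.001084 K/W
R_total = 0.2496 K/W
Q = ΔT / R_total = 57 / 0.2496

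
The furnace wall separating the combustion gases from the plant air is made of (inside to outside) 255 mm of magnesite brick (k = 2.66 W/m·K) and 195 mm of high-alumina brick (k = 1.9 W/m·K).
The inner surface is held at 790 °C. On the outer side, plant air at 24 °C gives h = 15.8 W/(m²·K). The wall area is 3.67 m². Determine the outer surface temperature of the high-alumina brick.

Using the resistance-network approach (series):
R_magnesite brick = L/(kA) = 0.255/(2.66×3.67) = 0.02612 K/W
R_high-alumina brick = L/(kA) = 0.195/(1.9×3.67) = 0.02797 K/W
R_outer film = 1/(h_o·A) = 1/(15.8×3.67) = 0.01725 K/W
R_total = 0.07133 K/W;  Q = ΔT/R_total = 766/0.07133 = 10740 W
T_interface = T_inner − Q·ΣR(inner→interface) = 790 − 10700×0.05409

T ≈ 209 °C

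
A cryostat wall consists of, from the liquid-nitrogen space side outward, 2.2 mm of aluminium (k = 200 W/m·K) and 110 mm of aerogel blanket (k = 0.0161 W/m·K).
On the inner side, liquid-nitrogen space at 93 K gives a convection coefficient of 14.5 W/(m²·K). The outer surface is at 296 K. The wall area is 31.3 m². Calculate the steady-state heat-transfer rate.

Treating each layer as a thermal resistance in series:
R_inner film = 1/(h_i·A) = 1/(14.5×31.3) = 0.002203 K/W
R_aluminium = L/(kA) = 0.0022/(200×31.3) = 3.514×10^-7 K/W
R_aerogel blanket = L/(kA) = 0.11/(0.0161×31.3) = 0.2183 K/W
R_total = 0.2205 K/W
Q = ΔT / R_total = 203 / 0.2205

Q ≈ 921 W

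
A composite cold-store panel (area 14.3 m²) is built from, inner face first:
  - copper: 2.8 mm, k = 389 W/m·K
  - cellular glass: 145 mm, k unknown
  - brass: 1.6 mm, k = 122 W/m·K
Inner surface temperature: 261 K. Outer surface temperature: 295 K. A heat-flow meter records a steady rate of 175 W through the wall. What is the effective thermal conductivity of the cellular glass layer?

Thermal resistances in series:
R_copper = L/(kA) = 0.0028/(389×14.3) = 5.034×10^-7 K/W
R_brass = L/(kA) = 0.0016/(122×14.3) = 9.171×10^-7 K/W
Sum of known resistances R_other = 1.42×10^-6 K/W
Total R = ΔT/Q = 34/175 = 0.1943 K/W
R_cellular glass = R_total − R_other = 0.1943 K/W
k = L/(R·A) = 0.145/(0.1943×14.3)

k ≈ 0.0522 W/(m·K)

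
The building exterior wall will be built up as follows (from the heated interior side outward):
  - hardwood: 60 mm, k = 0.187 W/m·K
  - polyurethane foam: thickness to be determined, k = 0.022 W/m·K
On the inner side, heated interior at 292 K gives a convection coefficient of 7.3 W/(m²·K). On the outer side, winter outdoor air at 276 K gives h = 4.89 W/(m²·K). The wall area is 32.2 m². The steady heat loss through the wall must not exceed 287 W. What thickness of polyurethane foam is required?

Model the wall as resistances in series:
R_inner film = 1/(h_i·A) = 1/(7.3×32.2) = 0.004254 K/W
R_hardwood = L/(kA) = 0.06/(0.187×32.2) = 0.009964 K/W
R_outer film = 1/(h_o·A) = 1/(4.89×32.2) = 0.006351 K/W
Sum of the known resistances R_other = 0.02057 K/W
Required total resistance R_tot = ΔT/Q_allow = 16/287 = 0.05575 K/W
R_polyurethane foam = R_tot − R_other = 0.03518 K/W
L = R·k·A = 0.03518×0.022×32.2

L ≈ 24.9 mm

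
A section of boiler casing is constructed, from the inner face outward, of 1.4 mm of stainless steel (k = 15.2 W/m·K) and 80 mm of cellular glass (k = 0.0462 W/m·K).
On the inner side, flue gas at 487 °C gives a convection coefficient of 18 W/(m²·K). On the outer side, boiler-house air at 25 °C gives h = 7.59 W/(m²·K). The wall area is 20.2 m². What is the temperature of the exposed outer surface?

T ≈ 56.7 °C

Treating each layer as a thermal resistance in series:
R_inner film = 1/(h_i·A) = 1/(18×20.2) = 0.00275 K/W
R_stainless steel = L/(kA) = 0.0014/(15.2×20.2) = 4.56×10^-6 K/W
R_cellular glass = L/(kA) = 0.08/(0.0462×20.2) = 0.08572 K/W
R_outer film = 1/(h_o·A) = 1/(7.59×20.2) = 0.006522 K/W
R_total = 0.095 K/W;  Q = ΔT/R_total = 462/0.095 = 4863 W
T_interface = T_inner − Q·ΣR(inner→interface) = 487 − 4860×0.08848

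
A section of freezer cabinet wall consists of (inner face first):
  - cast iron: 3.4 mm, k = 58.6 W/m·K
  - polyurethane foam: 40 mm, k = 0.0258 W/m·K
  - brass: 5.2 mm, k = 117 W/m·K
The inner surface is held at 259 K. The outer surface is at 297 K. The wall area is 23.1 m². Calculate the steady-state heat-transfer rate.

Q ≈ 566 W

Treating each layer as a thermal resistance in series:
R_cast iron = L/(kA) = 0.0034/(58.6×23.1) = 2.512×10^-6 K/W
R_polyurethane foam = L/(kA) = 0.04/(0.0258×23.1) = 0.06712 K/W
R_brass = L/(kA) = 0.0052/(117×23.1) = 1.924×10^-6 K/W
R_total = 0.06712 K/W
Q = ΔT / R_total = 38 / 0.06712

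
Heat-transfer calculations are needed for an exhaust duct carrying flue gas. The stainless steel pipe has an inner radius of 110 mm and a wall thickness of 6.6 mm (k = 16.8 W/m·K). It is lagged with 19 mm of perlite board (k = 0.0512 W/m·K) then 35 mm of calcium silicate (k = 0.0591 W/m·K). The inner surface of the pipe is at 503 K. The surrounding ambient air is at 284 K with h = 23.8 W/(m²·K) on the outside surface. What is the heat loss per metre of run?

Radial resistances (cylindrical: R_cond = ln(r_o/r_i)/(2πkL), R_conv = 1/(h·2πrL)):
R_stainless steel pipe wall = ln(116.6/110)/(2π×16.8×1) = 5.52×10^-4 K/W
R_perlite board = ln(135.6/116.6)/(2π×0.0512×1) = 0.4693 K/W
R_calcium silicate = ln(170.6/135.6)/(2π×0.0591×1) = 0.6183 K/W
R_outer film = 1/(h_o·2πr_oL) = 1/(23.8×2π×0.1706×1) = 0.0392 K/W
R_total = 1.127 K/W
Q = ΔT/R_total = 219/1.127

q′ ≈ 194 W/m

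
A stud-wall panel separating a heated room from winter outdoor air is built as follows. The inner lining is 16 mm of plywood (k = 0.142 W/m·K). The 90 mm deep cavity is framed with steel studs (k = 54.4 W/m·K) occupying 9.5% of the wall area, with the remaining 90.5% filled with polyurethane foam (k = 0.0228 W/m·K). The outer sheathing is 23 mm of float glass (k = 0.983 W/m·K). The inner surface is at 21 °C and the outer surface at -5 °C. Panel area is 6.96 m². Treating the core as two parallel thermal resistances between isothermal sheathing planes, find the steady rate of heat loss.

Q ≈ 1180 W

Sheathing layers in series; stud and cavity paths in parallel between them.
R_inner = 0.016/(0.142×6.96) = 0.01619 K/W
R_stud  = 0.09/(54.4×0.095×6.96) = 0.002502 K/W
R_cav   = 0.09/(0.0228×0.905×6.96) = 0.6267 K/W
1/R_core = 1/R_stud + 1/R_cav → R_core = 0.002492 K/W
R_outer = 0.023/(0.983×6.96) = 0.003362 K/W
R_total = 0.02204 K/W
Q = ΔT/R_total = 26/0.02204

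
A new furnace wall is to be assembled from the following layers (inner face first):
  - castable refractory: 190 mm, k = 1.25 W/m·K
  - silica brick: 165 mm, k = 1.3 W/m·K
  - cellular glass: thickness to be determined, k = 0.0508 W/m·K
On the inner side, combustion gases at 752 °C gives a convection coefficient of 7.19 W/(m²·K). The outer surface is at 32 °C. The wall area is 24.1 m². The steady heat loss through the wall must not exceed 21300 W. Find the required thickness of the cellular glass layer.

Model the wall as resistances in series:
R_inner film = 1/(h_i·A) = 1/(7.19×24.1) = 0.005771 K/W
R_castable refractory = L/(kA) = 0.19/(1.25×24.1) = 0.006307 K/W
R_silica brick = L/(kA) = 0.165/(1.3×24.1) = 0.005267 K/W
Sum of the known resistances R_other = 0.01734 K/W
Required total resistance R_tot = ΔT/Q_allow = 720/21300 = 0.0338 K/W
R_cellular glass = R_tot − R_other = 0.01646 K/W
L = R·k·A = 0.01646×0.0508×24.1

L ≈ 20.1 mm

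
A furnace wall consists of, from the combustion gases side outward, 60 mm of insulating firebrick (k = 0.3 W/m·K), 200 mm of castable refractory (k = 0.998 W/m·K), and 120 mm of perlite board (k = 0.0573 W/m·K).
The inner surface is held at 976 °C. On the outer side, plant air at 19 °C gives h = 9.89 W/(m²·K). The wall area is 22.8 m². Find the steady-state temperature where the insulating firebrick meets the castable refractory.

Thermal resistances in series:
R_insulating firebrick = L/(kA) = 0.06/(0.3×22.8) = 0.008772 K/W
R_castable refractory = L/(kA) = 0.2/(0.998×22.8) = 0.00879 K/W
R_perlite board = L/(kA) = 0.12/(0.0573×22.8) = 0.09185 K/W
R_outer film = 1/(h_o·A) = 1/(9.89×22.8) = 0.004435 K/W
R_total = 0.1138 K/W;  Q = ΔT/R_total = 957/0.1138 = 8406 W
T_interface = T_inner − Q·ΣR(inner→interface) = 976 − 8410×0.008772

T ≈ 902 °C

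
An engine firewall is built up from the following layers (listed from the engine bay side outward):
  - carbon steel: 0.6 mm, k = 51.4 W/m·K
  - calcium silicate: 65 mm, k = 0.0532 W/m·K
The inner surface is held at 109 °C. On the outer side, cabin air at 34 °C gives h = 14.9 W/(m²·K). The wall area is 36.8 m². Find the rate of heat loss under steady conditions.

Q ≈ 2140 W

Treating each layer as a thermal resistance in series:
R_carbon steel = L/(kA) = 0.0006/(51.4×36.8) = 3.172×10^-7 K/W
R_calcium silicate = L/(kA) = 0.065/(0.0532×36.8) = 0.0332 K/W
R_outer film = 1/(h_o·A) = 1/(14.9×36.8) = 0.001824 K/W
R_total = 0.03503 K/W
Q = ΔT / R_total = 75 / 0.03503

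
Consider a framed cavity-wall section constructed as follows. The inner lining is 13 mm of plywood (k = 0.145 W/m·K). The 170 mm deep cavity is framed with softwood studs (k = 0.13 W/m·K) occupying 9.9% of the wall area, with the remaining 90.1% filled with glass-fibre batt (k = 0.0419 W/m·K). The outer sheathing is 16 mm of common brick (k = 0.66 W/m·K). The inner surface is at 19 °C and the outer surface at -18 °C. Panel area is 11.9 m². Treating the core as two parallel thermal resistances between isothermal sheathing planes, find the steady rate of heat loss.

Q ≈ 127 W

Sheathing layers in series; stud and cavity paths in parallel between them.
R_inner = 0.013/(0.145×11.9) = 0.007534 K/W
R_stud  = 0.17/(0.13×0.099×11.9) = 1.11 K/W
R_cav   = 0.17/(0.0419×0.901×11.9) = 0.3784 K/W
1/R_core = 1/R_stud + 1/R_cav → R_core = 0.2822 K/W
R_outer = 0.016/(0.66×11.9) = 0.002037 K/W
R_total = 0.2918 K/W
Q = ΔT/R_total = 37/0.2918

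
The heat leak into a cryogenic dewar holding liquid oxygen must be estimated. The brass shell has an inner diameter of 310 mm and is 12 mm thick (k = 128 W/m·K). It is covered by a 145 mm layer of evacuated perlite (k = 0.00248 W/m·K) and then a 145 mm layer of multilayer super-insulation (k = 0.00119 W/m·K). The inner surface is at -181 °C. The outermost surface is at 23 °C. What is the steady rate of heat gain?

Q ≈ 1.3 W

Spherical conduction: R = (1/r_in − 1/r_out)/(4πk) per layer; series-sum.
R_brass shell = (1/0.155 − 1/0.167)/(4π×128) = 2.882×10^-4 K/W
R_evacuated perlite = (1/0.167 − 1/0.312)/(4π×0.00248) = 89.3 K/W
R_multilayer super-insulation = (1/0.312 − 1/0.457)/(4π×0.00119) = 68 K/W
R_total = 157.3 K/W
Q = ΔT/R_total = 204/157.3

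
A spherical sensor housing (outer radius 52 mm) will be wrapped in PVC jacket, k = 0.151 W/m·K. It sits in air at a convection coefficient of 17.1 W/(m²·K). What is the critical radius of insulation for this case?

r_cr ≈ 17.7 mm

For a sphere r_cr = 2k/h = 2×0.151/17.1
r_cr = 17.7 mm; since the bare radius (52 mm) is above r_cr, any added insulation will reduce heat loss.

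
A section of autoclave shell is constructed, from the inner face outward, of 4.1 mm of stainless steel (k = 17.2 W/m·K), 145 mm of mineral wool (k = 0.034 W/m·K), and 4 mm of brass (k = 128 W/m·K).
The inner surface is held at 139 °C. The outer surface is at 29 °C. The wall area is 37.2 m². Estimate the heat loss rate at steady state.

Q ≈ 959 W

Treating each layer as a thermal resistance in series:
R_stainless steel = L/(kA) = 0.0041/(17.2×37.2) = 6.408×10^-6 K/W
R_mineral wool = L/(kA) = 0.145/(0.034×37.2) = 0.1146 K/W
R_brass = L/(kA) = 0.004/(128×37.2) = 8.401×10^-7 K/W
R_total = 0.1146 K/W
Q = ΔT / R_total = 110 / 0.1146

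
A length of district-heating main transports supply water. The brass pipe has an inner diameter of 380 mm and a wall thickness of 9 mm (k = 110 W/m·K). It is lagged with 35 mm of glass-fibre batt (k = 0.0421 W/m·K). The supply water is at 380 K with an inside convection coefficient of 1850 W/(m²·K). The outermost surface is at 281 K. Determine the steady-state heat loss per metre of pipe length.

q′ ≈ 161 W/m

Treating each annulus and film as a series resistance:
R_inner film = 1/(h_i·2πr₁L) = 1/(1850×2π×0.19×1) = 4.528×10^-4 K/W
R_brass pipe wall = ln(199/190)/(2π×110×1) = 6.696×10^-5 K/W
R_glass-fibre batt = ln(234/199)/(2π×0.0421×1) = 0.6125 K/W
R_total = 0.613 K/W
Q = ΔT/R_total = 99/0.613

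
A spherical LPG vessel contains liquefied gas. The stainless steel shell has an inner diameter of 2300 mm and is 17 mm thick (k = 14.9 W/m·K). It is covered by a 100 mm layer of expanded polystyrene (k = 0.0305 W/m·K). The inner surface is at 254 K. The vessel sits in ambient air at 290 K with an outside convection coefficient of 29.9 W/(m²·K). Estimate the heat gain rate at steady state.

For a spherical shell R = (1/r₁ − 1/r₂)/(4πk); film R = 1/(h·4πr²). In series:
R_stainless steel shell = (1/1.15 − 1/1.167)/(4π×14.9) = 6.765×10^-5 K/W
R_expanded polystyrene = (1/1.167 − 1/1.267)/(4π×0.0305) = 0.1765 K/W
R_outer film = 1/(h·4πr_o²) = 1/(29.9×4π×1.267²) = 0.001658 K/W
R_total = 0.1782 K/W
Q = ΔT/R_total = 36/0.1782

Q ≈ 202 W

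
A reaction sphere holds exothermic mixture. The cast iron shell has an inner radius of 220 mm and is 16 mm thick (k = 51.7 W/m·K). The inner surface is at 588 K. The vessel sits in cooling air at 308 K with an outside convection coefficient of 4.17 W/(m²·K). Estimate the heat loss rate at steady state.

Q ≈ 816 W

Each spherical layer contributes R = (1/r_i − 1/r_o)/(4πk):
R_cast iron shell = (1/0.22 − 1/0.236)/(4π×51.7) = 4.743×10^-4 K/W
R_outer film = 1/(h·4πr_o²) = 1/(4.17×4π×0.236²) = 0.3426 K/W
R_total = 0.3431 K/W
Q = ΔT/R_total = 280/0.3431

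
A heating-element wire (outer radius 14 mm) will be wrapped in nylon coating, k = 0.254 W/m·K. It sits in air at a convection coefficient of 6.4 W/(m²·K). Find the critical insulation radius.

r_cr ≈ 39.7 mm

For a cylinder r_cr = k/h = 0.254/6.4
r_cr = 39.7 mm; since the bare radius (14 mm) is below r_cr, adding a thin layer of insulation will *increase* heat loss.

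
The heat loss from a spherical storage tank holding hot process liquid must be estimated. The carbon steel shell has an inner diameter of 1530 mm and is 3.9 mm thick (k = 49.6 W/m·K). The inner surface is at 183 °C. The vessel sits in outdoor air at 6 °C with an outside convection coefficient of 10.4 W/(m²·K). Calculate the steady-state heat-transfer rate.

Q ≈ 13700 W

Radial (spherical) resistances in series:
R_carbon steel shell = (1/0.765 − 1/0.7689)/(4π×49.6) = 1.064×10^-5 K/W
R_outer film = 1/(h·4πr_o²) = 1/(10.4×4π×0.7689²) = 0.01294 K/W
R_total = 0.01295 K/W
Q = ΔT/R_total = 177/0.01295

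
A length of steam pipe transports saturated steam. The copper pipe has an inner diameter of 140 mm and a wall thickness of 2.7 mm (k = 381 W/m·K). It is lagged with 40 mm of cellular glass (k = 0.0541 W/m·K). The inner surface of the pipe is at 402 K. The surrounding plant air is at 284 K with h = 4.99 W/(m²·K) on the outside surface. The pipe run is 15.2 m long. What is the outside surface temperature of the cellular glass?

Radial resistances (cylindrical: R_cond = ln(r_o/r_i)/(2πkL), R_conv = 1/(h·2πrL)):
R_copper pipe wall = ln(72.7/70)/(2π×381×15.2) = 1.04×10^-6 K/W
R_cellular glass = ln(112.7/72.7)/(2π×0.0541×15.2) = 0.08485 K/W
R_outer film = 1/(h_o·2πr_oL) = 1/(4.99×2π×0.1127×15.2) = 0.01862 K/W
R_total = 0.1035 K/W
Q = ΔT/R_total = 118/0.1035
Q = 1140 W
T_interface = T_inner − Q·ΣR(inner→interface) = 402 − 1140×0.08485

T ≈ 305 K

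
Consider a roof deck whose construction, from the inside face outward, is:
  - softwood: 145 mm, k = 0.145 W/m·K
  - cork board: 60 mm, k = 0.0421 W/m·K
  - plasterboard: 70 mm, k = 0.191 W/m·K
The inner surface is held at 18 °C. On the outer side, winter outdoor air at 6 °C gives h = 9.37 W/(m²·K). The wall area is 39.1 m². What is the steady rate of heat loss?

Thermal resistances in series:
R_softwood = L/(kA) = 0.145/(0.145×39.1) = 0.02558 K/W
R_cork board = L/(kA) = 0.06/(0.0421×39.1) = 0.03645 K/W
R_plasterboard = L/(kA) = 0.07/(0.191×39.1) = 0.009373 K/W
R_outer film = 1/(h_o·A) = 1/(9.37×39.1) = 0.00273 K/W
R_total = 0.07413 K/W
Q = ΔT / R_total = 12 / 0.07413

Q ≈ 162 W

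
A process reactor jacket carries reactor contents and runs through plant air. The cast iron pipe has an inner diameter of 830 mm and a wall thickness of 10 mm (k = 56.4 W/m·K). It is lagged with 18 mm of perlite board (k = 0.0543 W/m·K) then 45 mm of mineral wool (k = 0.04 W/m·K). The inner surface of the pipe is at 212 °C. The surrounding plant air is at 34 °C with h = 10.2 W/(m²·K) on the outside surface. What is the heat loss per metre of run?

q′ ≈ 331 W/m

Radial resistances (cylindrical: R_cond = ln(r_o/r_i)/(2πkL), R_conv = 1/(h·2πrL)):
R_cast iron pipe wall = ln(425/415)/(2π×56.4×1) = 6.719×10^-5 K/W
R_perlite board = ln(443/425)/(2π×0.0543×1) = 0.1216 K/W
R_mineral wool = ln(488/443)/(2π×0.04×1) = 0.3849 K/W
R_outer film = 1/(h_o·2πr_oL) = 1/(10.2×2π×0.488×1) = 0.03197 K/W
R_total = 0.5386 K/W
Q = ΔT/R_total = 178/0.5386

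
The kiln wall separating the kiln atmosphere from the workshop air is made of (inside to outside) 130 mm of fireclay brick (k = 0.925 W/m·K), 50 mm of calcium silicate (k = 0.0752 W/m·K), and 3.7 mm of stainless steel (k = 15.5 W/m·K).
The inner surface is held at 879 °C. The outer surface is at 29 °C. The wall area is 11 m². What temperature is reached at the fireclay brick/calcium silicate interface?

T ≈ 731 °C

Series thermal resistances:
R_fireclay brick = L/(kA) = 0.13/(0.925×11) = 0.01278 K/W
R_calcium silicate = L/(kA) = 0.05/(0.0752×11) = 0.06044 K/W
R_stainless steel = L/(kA) = 0.0037/(15.5×11) = 2.17×10^-5 K/W
R_total = 0.07324 K/W;  Q = ΔT/R_total = 850/0.07324 = 11610 W
T_interface = T_inner − Q·ΣR(inner→interface) = 879 − 11600×0.01278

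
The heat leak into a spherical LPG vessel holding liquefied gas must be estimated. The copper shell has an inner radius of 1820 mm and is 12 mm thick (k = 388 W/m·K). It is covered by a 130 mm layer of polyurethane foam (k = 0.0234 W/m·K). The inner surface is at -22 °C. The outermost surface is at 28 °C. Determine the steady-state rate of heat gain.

Spherical conduction: R = (1/r_in − 1/r_out)/(4πk) per layer; series-sum.
R_copper shell = (1/1.82 − 1/1.832)/(4π×388) = 7.381×10^-7 K/W
R_polyurethane foam = (1/1.832 − 1/1.962)/(4π×0.0234) = 0.123 K/W
R_total = 0.123 K/W
Q = ΔT/R_total = 50/0.123

Q ≈ 407 W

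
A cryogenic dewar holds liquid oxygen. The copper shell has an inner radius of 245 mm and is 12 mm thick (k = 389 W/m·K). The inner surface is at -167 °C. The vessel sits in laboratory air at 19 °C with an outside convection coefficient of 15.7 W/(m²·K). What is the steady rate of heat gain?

For a spherical shell R = (1/r₁ − 1/r₂)/(4πk); film R = 1/(h·4πr²). In series:
R_copper shell = (1/0.245 − 1/0.257)/(4π×389) = 3.899×10^-5 K/W
R_outer film = 1/(h·4πr_o²) = 1/(15.7×4π×0.257²) = 0.07674 K/W
R_total = 0.07678 K/W
Q = ΔT/R_total = 186/0.07678

Q ≈ 2420 W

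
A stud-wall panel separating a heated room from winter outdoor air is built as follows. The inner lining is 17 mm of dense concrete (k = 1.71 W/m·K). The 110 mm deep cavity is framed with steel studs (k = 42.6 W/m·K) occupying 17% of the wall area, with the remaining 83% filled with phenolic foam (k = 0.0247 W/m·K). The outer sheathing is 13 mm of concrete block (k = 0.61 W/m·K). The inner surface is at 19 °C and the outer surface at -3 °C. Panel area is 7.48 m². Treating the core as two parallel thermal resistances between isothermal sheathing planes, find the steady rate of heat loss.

Sheathing layers in series; stud and cavity paths in parallel between them.
R_inner = 0.017/(1.71×7.48) = 0.001329 K/W
R_stud  = 0.11/(42.6×0.17×7.48) = 0.002031 K/W
R_cav   = 0.11/(0.0247×0.83×7.48) = 0.7173 K/W
1/R_core = 1/R_stud + 1/R_cav → R_core = 0.002025 K/W
R_outer = 0.013/(0.61×7.48) = 0.002849 K/W
R_total = 0.006203 K/W
Q = ΔT/R_total = 22/0.006203

Q ≈ 3550 W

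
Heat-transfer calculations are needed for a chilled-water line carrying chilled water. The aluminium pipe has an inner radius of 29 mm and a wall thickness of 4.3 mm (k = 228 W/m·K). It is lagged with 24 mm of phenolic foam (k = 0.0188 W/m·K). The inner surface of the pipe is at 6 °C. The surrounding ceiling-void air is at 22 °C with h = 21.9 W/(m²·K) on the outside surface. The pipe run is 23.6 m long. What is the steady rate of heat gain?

For a radial system each layer contributes R = ln(r_out/r_in)/(2πkL); films add R = 1/(hA).
R_aluminium pipe wall = ln(33.3/29)/(2π×228×23.6) = 4.09×10^-6 K/W
R_phenolic foam = ln(57.3/33.3)/(2π×0.0188×23.6) = 0.1947 K/W
R_outer film = 1/(h_o·2πr_oL) = 1/(21.9×2π×0.0573×23.6) = 0.005374 K/W
R_total = 0.2001 K/W
Q = ΔT/R_total = 16/0.2001

Q ≈ 80 W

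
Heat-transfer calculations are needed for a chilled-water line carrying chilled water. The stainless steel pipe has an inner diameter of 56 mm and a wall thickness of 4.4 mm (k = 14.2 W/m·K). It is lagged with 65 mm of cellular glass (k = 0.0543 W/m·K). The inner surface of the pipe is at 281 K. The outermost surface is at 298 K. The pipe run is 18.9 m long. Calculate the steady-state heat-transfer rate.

Q ≈ 99.5 W

Cylindrical conduction, so R = ln(r₂/r₁)/(2πkL) per layer, in series:
R_stainless steel pipe wall = ln(32.4/28)/(2π×14.2×18.9) = 8.655×10^-5 K/W
R_cellular glass = ln(97.4/32.4)/(2π×0.0543×18.9) = 0.1707 K/W
R_total = 0.1708 K/W
Q = ΔT/R_total = 17/0.1708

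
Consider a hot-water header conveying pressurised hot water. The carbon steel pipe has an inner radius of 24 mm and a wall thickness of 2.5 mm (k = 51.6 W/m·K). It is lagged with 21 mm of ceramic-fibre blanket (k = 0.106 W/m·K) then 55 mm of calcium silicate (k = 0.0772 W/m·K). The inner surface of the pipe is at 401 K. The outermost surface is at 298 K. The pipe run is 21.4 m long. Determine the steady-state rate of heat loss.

Q ≈ 895 W

Radial resistances (cylindrical: R_cond = ln(r_o/r_i)/(2πkL), R_conv = 1/(h·2πrL)):
R_carbon steel pipe wall = ln(26.5/24)/(2π×51.6×21.4) = 1.428×10^-5 K/W
R_ceramic-fibre blanket = ln(47.5/26.5)/(2π×0.106×21.4) = 0.04095 K/W
R_calcium silicate = ln(102.5/47.5)/(2π×0.0772×21.4) = 0.0741 K/W
R_total = 0.1151 K/W
Q = ΔT/R_total = 103/0.1151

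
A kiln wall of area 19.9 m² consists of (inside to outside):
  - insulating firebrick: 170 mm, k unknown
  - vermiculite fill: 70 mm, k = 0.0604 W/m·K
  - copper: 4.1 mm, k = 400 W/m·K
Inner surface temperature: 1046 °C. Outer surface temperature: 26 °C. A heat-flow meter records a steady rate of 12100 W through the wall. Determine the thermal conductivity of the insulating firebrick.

Using the resistance-network approach (series):
R_vermiculite fill = L/(kA) = 0.07/(0.0604×19.9) = 0.05824 K/W
R_copper = L/(kA) = 0.0041/(400×19.9) = 5.151×10^-7 K/W
Sum of known resistances R_other = 0.05824 K/W
Total R = ΔT/Q = 1020/12100 = 0.0843 K/W
R_insulating firebrick = R_total − R_other = 0.02606 K/W
k = L/(R·A) = 0.17/(0.02606×19.9)

k ≈ 0.328 W/(m·K)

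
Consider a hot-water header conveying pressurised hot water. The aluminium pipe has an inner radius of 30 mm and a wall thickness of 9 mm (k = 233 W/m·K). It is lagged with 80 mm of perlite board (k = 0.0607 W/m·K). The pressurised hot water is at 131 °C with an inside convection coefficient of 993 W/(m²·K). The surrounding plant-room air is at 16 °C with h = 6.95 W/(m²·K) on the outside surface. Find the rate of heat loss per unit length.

Radial resistances (cylindrical: R_cond = ln(r_o/r_i)/(2πkL), R_conv = 1/(h·2πrL)):
R_inner film = 1/(h_i·2πr₁L) = 1/(993×2π×0.03×1) = 0.005343 K/W
R_aluminium pipe wall = ln(39/30)/(2π×233×1) = 1.792×10^-4 K/W
R_perlite board = ln(119/39)/(2π×0.0607×1) = 2.925 K/W
R_outer film = 1/(h_o·2πr_oL) = 1/(6.95×2π×0.119×1) = 0.1924 K/W
R_total = 3.123 K/W
Q = ΔT/R_total = 115/3.123

q′ ≈ 36.8 W/m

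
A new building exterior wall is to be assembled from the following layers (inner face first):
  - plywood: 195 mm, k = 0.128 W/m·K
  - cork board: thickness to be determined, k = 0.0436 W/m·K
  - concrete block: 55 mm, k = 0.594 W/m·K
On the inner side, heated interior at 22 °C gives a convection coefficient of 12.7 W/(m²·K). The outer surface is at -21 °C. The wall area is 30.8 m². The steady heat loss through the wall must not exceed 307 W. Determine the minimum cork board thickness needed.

Series thermal resistances:
R_inner film = 1/(h_i·A) = 1/(12.7×30.8) = 0.002556 K/W
R_plywood = L/(kA) = 0.195/(0.128×30.8) = 0.04946 K/W
R_concrete block = L/(kA) = 0.055/(0.594×30.8) = 0.003006 K/W
Sum of the known resistances R_other = 0.05503 K/W
Required total resistance R_tot = ΔT/Q_allow = 43/307 = 0.1401 K/W
R_cork board = R_tot − R_other = 0.08504 K/W
L = R·k·A = 0.08504×0.0436×30.8

L ≈ 114 mm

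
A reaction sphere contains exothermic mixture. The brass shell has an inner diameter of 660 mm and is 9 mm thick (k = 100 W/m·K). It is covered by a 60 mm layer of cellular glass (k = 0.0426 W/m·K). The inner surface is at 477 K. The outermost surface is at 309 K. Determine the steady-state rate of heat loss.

Radial (spherical) resistances in series:
R_brass shell = (1/0.33 − 1/0.339)/(4π×100) = 6.402×10^-5 K/W
R_cellular glass = (1/0.339 − 1/0.399)/(4π×0.0426) = 0.8286 K/W
R_total = 0.8287 K/W
Q = ΔT/R_total = 168/0.8287

Q ≈ 203 W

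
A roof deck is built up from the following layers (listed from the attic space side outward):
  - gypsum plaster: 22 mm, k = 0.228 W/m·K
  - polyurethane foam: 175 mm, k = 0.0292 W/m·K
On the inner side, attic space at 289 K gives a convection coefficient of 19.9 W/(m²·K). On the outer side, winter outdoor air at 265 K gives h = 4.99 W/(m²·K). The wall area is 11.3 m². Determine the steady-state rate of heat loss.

Treating each layer as a thermal resistance in series:
R_inner film = 1/(h_i·A) = 1/(19.9×11.3) = 0.004447 K/W
R_gypsum plaster = L/(kA) = 0.022/(0.228×11.3) = 0.008539 K/W
R_polyurethane foam = L/(kA) = 0.175/(0.0292×11.3) = 0.5304 K/W
R_outer film = 1/(h_o·A) = 1/(4.99×11.3) = 0.01773 K/W
R_total = 0.5611 K/W
Q = ΔT / R_total = 24 / 0.5611

Q ≈ 42.8 W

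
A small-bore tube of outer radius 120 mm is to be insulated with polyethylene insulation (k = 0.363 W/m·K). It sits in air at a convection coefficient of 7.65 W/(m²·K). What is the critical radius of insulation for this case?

r_cr ≈ 47.5 mm

For a cylinder r_cr = k/h = 0.363/7.65
r_cr = 47.5 mm; since the bare radius (120 mm) is above r_cr, any added insulation will reduce heat loss.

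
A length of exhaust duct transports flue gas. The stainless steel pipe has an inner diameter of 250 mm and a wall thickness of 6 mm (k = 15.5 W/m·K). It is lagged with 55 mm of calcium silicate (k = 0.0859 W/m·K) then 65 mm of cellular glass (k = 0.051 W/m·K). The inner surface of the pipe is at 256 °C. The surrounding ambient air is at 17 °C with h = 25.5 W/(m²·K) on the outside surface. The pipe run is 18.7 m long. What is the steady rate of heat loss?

Q ≈ 2780 W

Treating each annulus and film as a series resistance:
R_stainless steel pipe wall = ln(131/125)/(2π×15.5×18.7) = 2.574×10^-5 K/W
R_calcium silicate = ln(186/131)/(2π×0.0859×18.7) = 0.03473 K/W
R_cellular glass = ln(251/186)/(2π×0.051×18.7) = 0.05002 K/W
R_outer film = 1/(h_o·2πr_oL) = 1/(25.5×2π×0.251×18.7) = 0.00133 K/W
R_total = 0.0861 K/W
Q = ΔT/R_total = 239/0.0861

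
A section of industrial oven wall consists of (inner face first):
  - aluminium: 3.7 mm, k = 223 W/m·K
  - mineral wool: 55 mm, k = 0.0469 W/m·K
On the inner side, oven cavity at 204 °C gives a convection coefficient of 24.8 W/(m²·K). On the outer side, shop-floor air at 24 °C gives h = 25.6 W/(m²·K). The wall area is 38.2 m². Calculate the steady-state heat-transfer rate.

Using the resistance-network approach (series):
R_inner film = 1/(h_i·A) = 1/(24.8×38.2) = 0.001056 K/W
R_aluminium = L/(kA) = 0.0037/(223×38.2) = 4.343×10^-7 K/W
R_mineral wool = L/(kA) = 0.055/(0.0469×38.2) = 0.0307 K/W
R_outer film = 1/(h_o·A) = 1/(25.6×38.2) = 0.001023 K/W
R_total = 0.03278 K/W
Q = ΔT / R_total = 180 / 0.03278

Q ≈ 5490 W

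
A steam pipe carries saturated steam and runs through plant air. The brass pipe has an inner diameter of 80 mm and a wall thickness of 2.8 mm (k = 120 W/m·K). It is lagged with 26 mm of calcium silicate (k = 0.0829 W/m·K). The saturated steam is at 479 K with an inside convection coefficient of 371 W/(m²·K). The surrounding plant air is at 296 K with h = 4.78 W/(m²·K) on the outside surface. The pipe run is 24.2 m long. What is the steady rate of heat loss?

Q ≈ 3150 W

Treating each annulus and film as a series resistance:
R_inner film = 1/(h_i·2πr₁L) = 1/(371×2π×0.04×24.2) = 4.432×10^-4 K/W
R_brass pipe wall = ln(42.8/40)/(2π×120×24.2) = 3.708×10^-6 K/W
R_calcium silicate = ln(68.8/42.8)/(2π×0.0829×24.2) = 0.03766 K/W
R_outer film = 1/(h_o·2πr_oL) = 1/(4.78×2π×0.0688×24.2) = 0.02 K/W
R_total = 0.0581 K/W
Q = ΔT/R_total = 183/0.0581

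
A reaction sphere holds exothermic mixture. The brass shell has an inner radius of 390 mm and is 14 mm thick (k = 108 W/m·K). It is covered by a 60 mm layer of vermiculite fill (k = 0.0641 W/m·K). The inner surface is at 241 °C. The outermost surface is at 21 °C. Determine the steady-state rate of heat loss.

Q ≈ 554 W

Spherical conduction: R = (1/r_in − 1/r_out)/(4πk) per layer; series-sum.
R_brass shell = (1/0.39 − 1/0.404)/(4π×108) = 6.547×10^-5 K/W
R_vermiculite fill = (1/0.404 − 1/0.464)/(4π×0.0641) = 0.3974 K/W
R_total = 0.3974 K/W
Q = ΔT/R_total = 220/0.3974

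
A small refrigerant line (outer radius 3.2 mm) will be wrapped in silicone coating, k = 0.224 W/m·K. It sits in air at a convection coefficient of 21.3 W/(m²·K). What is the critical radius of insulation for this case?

r_cr ≈ 10.5 mm

For a cylinder r_cr = k/h = 0.224/21.3
r_cr = 10.5 mm; since the bare radius (3.2 mm) is below r_cr, adding a thin layer of insulation will *increase* heat loss.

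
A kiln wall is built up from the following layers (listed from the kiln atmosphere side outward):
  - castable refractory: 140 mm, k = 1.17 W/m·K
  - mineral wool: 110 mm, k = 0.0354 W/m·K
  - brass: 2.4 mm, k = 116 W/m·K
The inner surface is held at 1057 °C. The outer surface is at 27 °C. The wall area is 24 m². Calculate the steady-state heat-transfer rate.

Series thermal resistances:
R_castable refractory = L/(kA) = 0.14/(1.17×24) = 0.004986 K/W
R_mineral wool = L/(kA) = 0.11/(0.0354×24) = 0.1295 K/W
R_brass = L/(kA) = 0.0024/(116×24) = 8.621×10^-7 K/W
R_total = 0.1345 K/W
Q = ΔT / R_total = 1030 / 0.1345

Q ≈ 7660 W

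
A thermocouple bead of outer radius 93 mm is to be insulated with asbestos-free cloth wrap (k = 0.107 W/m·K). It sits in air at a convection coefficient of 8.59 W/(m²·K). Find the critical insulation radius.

For a sphere r_cr = 2k/h = 2×0.107/8.59
r_cr = 24.9 mm; since the bare radius (93 mm) is above r_cr, any added insulation will reduce heat loss.

r_cr ≈ 24.9 mm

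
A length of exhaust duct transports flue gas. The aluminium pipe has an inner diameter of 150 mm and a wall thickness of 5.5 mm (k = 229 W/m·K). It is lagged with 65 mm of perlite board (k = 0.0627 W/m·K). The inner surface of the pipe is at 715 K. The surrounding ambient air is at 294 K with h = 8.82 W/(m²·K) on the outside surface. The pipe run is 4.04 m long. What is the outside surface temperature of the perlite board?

T ≈ 326 K

Cylindrical conduction, so R = ln(r₂/r₁)/(2πkL) per layer, in series:
R_aluminium pipe wall = ln(80.5/75)/(2π×229×4.04) = 1.217×10^-5 K/W
R_perlite board = ln(145.5/80.5)/(2π×0.0627×4.04) = 0.3719 K/W
R_outer film = 1/(h_o·2πr_oL) = 1/(8.82×2π×0.1455×4.04) = 0.0307 K/W
R_total = 0.4026 K/W
Q = ΔT/R_total = 421/0.4026
Q = 1050 W
T_interface = T_inner − Q·ΣR(inner→interface) = 715 − 1050×0.3719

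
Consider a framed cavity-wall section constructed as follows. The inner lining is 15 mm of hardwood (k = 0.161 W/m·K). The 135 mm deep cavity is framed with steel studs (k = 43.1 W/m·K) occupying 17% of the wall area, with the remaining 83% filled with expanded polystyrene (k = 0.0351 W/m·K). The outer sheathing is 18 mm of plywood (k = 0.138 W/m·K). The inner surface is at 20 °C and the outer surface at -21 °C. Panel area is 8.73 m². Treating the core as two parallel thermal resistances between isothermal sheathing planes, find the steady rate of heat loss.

Sheathing layers in series; stud and cavity paths in parallel between them.
R_inner = 0.015/(0.161×8.73) = 0.01067 K/W
R_stud  = 0.135/(43.1×0.17×8.73) = 0.002111 K/W
R_cav   = 0.135/(0.0351×0.83×8.73) = 0.5308 K/W
1/R_core = 1/R_stud + 1/R_cav → R_core = 0.002102 K/W
R_outer = 0.018/(0.138×8.73) = 0.01494 K/W
R_total = 0.02772 K/W
Q = ΔT/R_total = 41/0.02772

Q ≈ 1480 W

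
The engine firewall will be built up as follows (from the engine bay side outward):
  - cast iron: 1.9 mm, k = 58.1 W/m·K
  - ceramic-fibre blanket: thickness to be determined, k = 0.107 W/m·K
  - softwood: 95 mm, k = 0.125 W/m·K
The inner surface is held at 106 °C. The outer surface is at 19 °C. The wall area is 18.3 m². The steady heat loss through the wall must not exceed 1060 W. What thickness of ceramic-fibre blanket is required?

Model the wall as resistances in series:
R_cast iron = L/(kA) = 0.0019/(58.1×18.3) = 1.787×10^-6 K/W
R_softwood = L/(kA) = 0.095/(0.125×18.3) = 0.04153 K/W
Sum of the known resistances R_other = 0.04153 K/W
Required total resistance R_tot = ΔT/Q_allow = 87/1060 = 0.08208 K/W
R_ceramic-fibre blanket = R_tot − R_other = 0.04054 K/W
L = R·k·A = 0.04054×0.107×18.3

L ≈ 79.4 mm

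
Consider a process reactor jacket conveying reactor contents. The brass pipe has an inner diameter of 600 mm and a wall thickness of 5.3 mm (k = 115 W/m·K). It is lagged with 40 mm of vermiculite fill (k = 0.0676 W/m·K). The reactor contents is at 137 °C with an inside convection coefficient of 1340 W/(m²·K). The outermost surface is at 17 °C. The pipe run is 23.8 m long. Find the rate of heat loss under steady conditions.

Radial resistances (cylindrical: R_cond = ln(r_o/r_i)/(2πkL), R_conv = 1/(h·2πrL)):
R_inner film = 1/(h_i·2πr₁L) = 1/(1340×2π×0.3×23.8) = 1.663×10^-5 K/W
R_brass pipe wall = ln(305.3/300)/(2π×115×23.8) = 1.018×10^-6 K/W
R_vermiculite fill = ln(345.3/305.3)/(2π×0.0676×23.8) = 0.01218 K/W
R_total = 0.0122 K/W
Q = ΔT/R_total = 120/0.0122

Q ≈ 9840 W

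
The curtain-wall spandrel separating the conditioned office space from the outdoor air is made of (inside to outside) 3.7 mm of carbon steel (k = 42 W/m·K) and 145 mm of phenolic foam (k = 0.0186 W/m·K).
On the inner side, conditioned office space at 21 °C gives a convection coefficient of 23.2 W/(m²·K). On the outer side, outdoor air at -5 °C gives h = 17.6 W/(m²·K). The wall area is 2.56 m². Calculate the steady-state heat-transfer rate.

Using the resistance-network approach (series):
R_inner film = 1/(h_i·A) = 1/(23.2×2.56) = 0.01684 K/W
R_carbon steel = L/(kA) = 0.0037/(42×2.56) = 3.441×10^-5 K/W
R_phenolic foam = L/(kA) = 0.145/(0.0186×2.56) = 3.045 K/W
R_outer film = 1/(h_o·A) = 1/(17.6×2.56) = 0.02219 K/W
R_total = 3.084 K/W
Q = ΔT / R_total = 26 / 3.084

Q ≈ 8.43 W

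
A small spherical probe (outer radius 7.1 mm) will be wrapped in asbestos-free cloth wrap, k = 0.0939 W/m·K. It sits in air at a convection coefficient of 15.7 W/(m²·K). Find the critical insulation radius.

For a sphere r_cr = 2k/h = 2×0.0939/15.7
r_cr = 12 mm; since the bare radius (7.1 mm) is below r_cr, adding a thin layer of insulation will *increase* heat loss.

r_cr ≈ 12 mm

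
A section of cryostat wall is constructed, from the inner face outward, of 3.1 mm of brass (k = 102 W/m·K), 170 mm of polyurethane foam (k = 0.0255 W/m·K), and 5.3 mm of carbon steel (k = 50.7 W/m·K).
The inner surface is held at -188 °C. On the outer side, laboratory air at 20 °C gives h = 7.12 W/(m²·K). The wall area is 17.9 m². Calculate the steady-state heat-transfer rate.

Model the wall as resistances in series:
R_brass = L/(kA) = 0.0031/(102×17.9) = 1.698×10^-6 K/W
R_polyurethane foam = L/(kA) = 0.17/(0.0255×17.9) = 0.3724 K/W
R_carbon steel = L/(kA) = 0.0053/(50.7×17.9) = 5.84×10^-6 K/W
R_outer film = 1/(h_o·A) = 1/(7.12×17.9) = 0.007846 K/W
R_total = 0.3803 K/W
Q = ΔT / R_total = 208 / 0.3803

Q ≈ 547 W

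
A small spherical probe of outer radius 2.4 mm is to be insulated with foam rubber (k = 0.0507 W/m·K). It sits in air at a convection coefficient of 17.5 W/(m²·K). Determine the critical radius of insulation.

r_cr ≈ 5.79 mm

For a sphere r_cr = 2k/h = 2×0.0507/17.5
r_cr = 5.79 mm; since the bare radius (2.4 mm) is below r_cr, adding a thin layer of insulation will *increase* heat loss.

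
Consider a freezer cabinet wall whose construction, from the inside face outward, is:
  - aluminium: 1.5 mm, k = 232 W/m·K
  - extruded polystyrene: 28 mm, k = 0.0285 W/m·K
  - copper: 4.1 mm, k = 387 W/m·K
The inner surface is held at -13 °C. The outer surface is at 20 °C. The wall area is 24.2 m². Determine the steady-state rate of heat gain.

Q ≈ 813 W

Series thermal resistances:
R_aluminium = L/(kA) = 0.0015/(232×24.2) = 2.672×10^-7 K/W
R_extruded polystyrene = L/(kA) = 0.028/(0.0285×24.2) = 0.0406 K/W
R_copper = L/(kA) = 0.0041/(387×24.2) = 4.378×10^-7 K/W
R_total = 0.0406 K/W
Q = ΔT / R_total = 33 / 0.0406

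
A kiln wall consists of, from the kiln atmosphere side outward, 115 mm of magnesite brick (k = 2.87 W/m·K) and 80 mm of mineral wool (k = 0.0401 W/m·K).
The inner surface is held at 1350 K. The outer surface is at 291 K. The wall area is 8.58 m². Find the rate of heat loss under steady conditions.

Q ≈ 4460 W

Using the resistance-network approach (series):
R_magnesite brick = L/(kA) = 0.115/(2.87×8.58) = 0.00467 K/W
R_mineral wool = L/(kA) = 0.08/(0.0401×8.58) = 0.2325 K/W
R_total = 0.2372 K/W
Q = ΔT / R_total = 1059 / 0.2372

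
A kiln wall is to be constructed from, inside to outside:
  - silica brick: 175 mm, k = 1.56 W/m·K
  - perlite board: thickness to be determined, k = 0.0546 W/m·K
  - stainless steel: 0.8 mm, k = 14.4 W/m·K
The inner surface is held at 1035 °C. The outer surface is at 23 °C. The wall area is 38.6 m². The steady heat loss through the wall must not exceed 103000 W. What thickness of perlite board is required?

Series thermal resistances:
R_silica brick = L/(kA) = 0.175/(1.56×38.6) = 0.002906 K/W
R_stainless steel = L/(kA) = 0.0008/(14.4×38.6) = 1.439×10^-6 K/W
Sum of the known resistances R_other = 0.002908 K/W
Required total resistance R_tot = ΔT/Q_allow = 1012/103000 = 0.009825 K/W
R_perlite board = R_tot − R_other = 0.006918 K/W
L = R·k·A = 0.006918×0.0546×38.6

L ≈ 14.6 mm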